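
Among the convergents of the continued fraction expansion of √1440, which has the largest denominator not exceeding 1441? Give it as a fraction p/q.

√1440 = [37; 1, 17, 1, 74, …] (period length 4).
Convergents:
  p_0/q_0 = 37/1
  p_1/q_1 = 38/1
  p_2/q_2 = 683/18
  p_3/q_3 = 721/19
  p_4/q_4 = 54037/1424
  p_5/q_5 = 54758/1443
q_4 = 1424 ≤ 1441 < 1443 = q_5, so the answer is 54037/1424.

54037/1424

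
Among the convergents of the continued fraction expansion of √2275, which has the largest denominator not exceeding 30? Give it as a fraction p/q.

1097/23

√2275 = [47; 1, 2, 3, 2, 1, 94, …] (period length 6).
Convergents:
  p_0/q_0 = 47/1
  p_1/q_1 = 48/1
  p_2/q_2 = 143/3
  p_3/q_3 = 477/10
  p_4/q_4 = 1097/23
  p_5/q_5 = 1574/33
q_4 = 23 ≤ 30 < 33 = q_5, so the answer is 1097/23.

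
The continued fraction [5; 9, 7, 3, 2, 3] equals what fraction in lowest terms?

Fold from the inside: start with 3/1.
  2 + 1/3 = 7/3
  3 + 3/7 = 24/7
  7 + 7/24 = 175/24
  9 + 24/175 = 1599/175
  5 + 175/1599 = 8170/1599

8170/1599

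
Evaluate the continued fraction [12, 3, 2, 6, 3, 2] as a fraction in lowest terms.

Using pₖ = aₖpₖ₋₁ + pₖ₋₂ and qₖ = aₖqₖ₋₁ + qₖ₋₂:
  k=0: a=12, p=12, q=1
  k=1: a=3, p=37, q=3
  k=2: a=2, p=86, q=7
  k=3: a=6, p=553, q=45
  k=4: a=3, p=1745, q=142
  k=5: a=2, p=4043, q=329

4043/329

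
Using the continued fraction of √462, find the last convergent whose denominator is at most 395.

3697/172

√462 = [21; 2, 42, …] (period length 2).
Convergents:
  p_0/q_0 = 21/1
  p_1/q_1 = 43/2
  p_2/q_2 = 1827/85
  p_3/q_3 = 3697/172
  p_4/q_4 = 157101/7309
q_3 = 172 ≤ 395 < 7309 = q_4, so the answer is 3697/172.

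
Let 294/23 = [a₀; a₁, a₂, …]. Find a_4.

294 = 12·23 + 18   →  a_0 = 12
23 = 1·18 + 5   →  a_1 = 1
18 = 3·5 + 3   →  a_2 = 3
5 = 1·3 + 2   →  a_3 = 1
3 = 1·2 + 1   →  a_4 = 1

1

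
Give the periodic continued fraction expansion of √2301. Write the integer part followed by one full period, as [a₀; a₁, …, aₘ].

[47; 1, 30, 1, 94]

a₀ = ⌊√2301⌋ = 47.
With m₀=0, d₀=1 and mₖ₊₁ = dₖaₖ − mₖ, dₖ₊₁ = (n − mₖ₊₁²)/dₖ, aₖ₊₁ = ⌊(a₀+mₖ₊₁)/dₖ₊₁⌋:
  k=1: m=47, d=92, a=1
  k=2: m=45, d=3, a=30
  k=3: m=45, d=92, a=1
  k=4: m=47, d=1, a=94
d=1 and a=2a₀=94 at k=4, so the next step gives (m, d) = (47, 92) again — its k=1 value — and the period has length 4.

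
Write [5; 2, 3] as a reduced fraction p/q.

38/7

Using pₖ = aₖpₖ₋₁ + pₖ₋₂ and qₖ = aₖqₖ₋₁ + qₖ₋₂:
  k=0: a=5, p=5, q=1
  k=1: a=2, p=11, q=2
  k=2: a=3, p=38, q=7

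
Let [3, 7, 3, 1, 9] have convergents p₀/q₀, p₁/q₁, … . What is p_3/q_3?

Using pₖ = aₖpₖ₋₁ + pₖ₋₂, qₖ = aₖqₖ₋₁ + qₖ₋₂ (with p₋₁=1, p₋₂=0, q₋₁=0, q₋₂=1):
  k=0: a=3, p=3, q=1
  k=1: a=7, p=22, q=7
  k=2: a=3, p=69, q=22
  k=3: a=1, p=91, q=29

91/29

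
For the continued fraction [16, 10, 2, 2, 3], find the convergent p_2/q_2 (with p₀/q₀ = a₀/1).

338/21

Using pₖ = aₖpₖ₋₁ + pₖ₋₂, qₖ = aₖqₖ₋₁ + qₖ₋₂ (with p₋₁=1, p₋₂=0, q₋₁=0, q₋₂=1):
  k=0: a=16, p=16, q=1
  k=1: a=10, p=161, q=10
  k=2: a=2, p=338, q=21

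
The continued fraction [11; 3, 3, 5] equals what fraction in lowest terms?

Fold from the inside: start with 5/1.
  3 + 1/5 = 16/5
  3 + 5/16 = 53/16
  11 + 16/53 = 599/53

599/53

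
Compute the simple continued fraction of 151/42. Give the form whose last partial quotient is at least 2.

[3; 1, 1, 2, 8]

151 = 3·42 + 25
42 = 1·25 + 17
25 = 1·17 + 8
17 = 2·8 + 1
8 = 8·1 + 0  (stop)
So 151/42 = [3; 1, 1, 2, 8].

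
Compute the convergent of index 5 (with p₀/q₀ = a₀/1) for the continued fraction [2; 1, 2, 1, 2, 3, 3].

101/37

Using pₖ = aₖpₖ₋₁ + pₖ₋₂, qₖ = aₖqₖ₋₁ + qₖ₋₂ (with p₋₁=1, p₋₂=0, q₋₁=0, q₋₂=1):
  k=0: a=2, p=2, q=1
  k=1: a=1, p=3, q=1
  k=2: a=2, p=8, q=3
  k=3: a=1, p=11, q=4
  k=4: a=2, p=30, q=11
  k=5: a=3, p=101, q=37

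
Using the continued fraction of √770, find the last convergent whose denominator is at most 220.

√770 = [27; 1, 2, 1, 54, …] (period length 4).
Convergents:
  p_0/q_0 = 27/1
  p_1/q_1 = 28/1
  p_2/q_2 = 83/3
  p_3/q_3 = 111/4
  p_4/q_4 = 6077/219
  p_5/q_5 = 6188/223
q_4 = 219 ≤ 220 < 223 = q_5, so the answer is 6077/219.

6077/219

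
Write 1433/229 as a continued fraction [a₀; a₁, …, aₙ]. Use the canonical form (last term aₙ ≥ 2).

[6; 3, 1, 7, 2, 3]

1433 = 6·229 + 59
229 = 3·59 + 52
59 = 1·52 + 7
52 = 7·7 + 3
7 = 2·3 + 1
3 = 3·1 + 0  (stop)
So 1433/229 = [6; 3, 1, 7, 2, 3].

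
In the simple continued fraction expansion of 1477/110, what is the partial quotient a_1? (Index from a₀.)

2

1477 = 13·110 + 47   →  a_0 = 13
110 = 2·47 + 16   →  a_1 = 2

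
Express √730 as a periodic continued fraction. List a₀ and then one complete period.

a₀ = ⌊√730⌋ = 27.
With m₀=0, d₀=1 and mₖ₊₁ = dₖaₖ − mₖ, dₖ₊₁ = (n − mₖ₊₁²)/dₖ, aₖ₊₁ = ⌊(a₀+mₖ₊₁)/dₖ₊₁⌋:
  k=1: m=27, d=1, a=54
d=1 and a=2a₀=54 at k=1, so the next step gives (m, d) = (27, 1) again — its k=1 value — and the period has length 1.

[27; 54]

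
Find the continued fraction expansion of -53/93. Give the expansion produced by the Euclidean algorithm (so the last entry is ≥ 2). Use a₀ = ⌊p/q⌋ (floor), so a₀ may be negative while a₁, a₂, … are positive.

-53 = -1*93 + 40
93 = 2*40 + 13
40 = 3*13 + 1
13 = 13*1 + 0  (stop)
So -53/93 = [-1; 2, 3, 13].

[-1; 2, 3, 13]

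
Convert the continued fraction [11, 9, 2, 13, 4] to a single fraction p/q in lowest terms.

Using pₖ = aₖpₖ₋₁ + pₖ₋₂ and qₖ = aₖqₖ₋₁ + qₖ₋₂:
  k=0: a=11, p=11, q=1
  k=1: a=9, p=100, q=9
  k=2: a=2, p=211, q=19
  k=3: a=13, p=2843, q=256
  k=4: a=4, p=11583, q=1043

11583/1043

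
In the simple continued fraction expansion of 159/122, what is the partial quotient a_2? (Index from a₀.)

3

159 = 1·122 + 37   →  a_0 = 1
122 = 3·37 + 11   →  a_1 = 3
37 = 3·11 + 4   →  a_2 = 3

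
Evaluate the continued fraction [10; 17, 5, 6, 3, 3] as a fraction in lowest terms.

56205/5588

Using pₖ = aₖpₖ₋₁ + pₖ₋₂ and qₖ = aₖqₖ₋₁ + qₖ₋₂:
  k=0: a=10, p=10, q=1
  k=1: a=17, p=171, q=17
  k=2: a=5, p=865, q=86
  k=3: a=6, p=5361, q=533
  k=4: a=3, p=16948, q=1685
  k=5: a=3, p=56205, q=5588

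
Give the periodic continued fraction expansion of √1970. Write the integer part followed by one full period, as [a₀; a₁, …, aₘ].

[44; 2, 1, 1, 2, 88]

a₀ = ⌊√1970⌋ = 44.
With m₀=0, d₀=1 and mₖ₊₁ = dₖaₖ − mₖ, dₖ₊₁ = (n − mₖ₊₁²)/dₖ, aₖ₊₁ = ⌊(a₀+mₖ₊₁)/dₖ₊₁⌋:
  k=1: m=44, d=34, a=2
  k=2: m=24, d=41, a=1
  k=3: m=17, d=41, a=1
  k=4: m=24, d=34, a=2
  k=5: m=44, d=1, a=88
d=1 and a=2a₀=88 at k=5, so the next step gives (m, d) = (44, 34) again — its k=1 value — and the period has length 5.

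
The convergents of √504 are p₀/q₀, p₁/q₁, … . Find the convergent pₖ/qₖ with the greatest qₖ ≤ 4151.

40365/1798

√504 = [22; 2, 4, 2, 44, …] (period length 4).
Convergents:
  p_0/q_0 = 22/1
  p_1/q_1 = 45/2
  p_2/q_2 = 202/9
  p_3/q_3 = 449/20
  p_4/q_4 = 19958/889
  p_5/q_5 = 40365/1798
  p_6/q_6 = 181418/8081
q_5 = 1798 ≤ 4151 < 8081 = q_6, so the answer is 40365/1798.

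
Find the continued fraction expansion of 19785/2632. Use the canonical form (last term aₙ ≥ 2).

19785 = 7·2632 + 1361
2632 = 1·1361 + 1271
1361 = 1·1271 + 90
1271 = 14·90 + 11
90 = 8·11 + 2
11 = 5·2 + 1
2 = 2·1 + 0  (stop)
So 19785/2632 = [7; 1, 1, 14, 8, 5, 2].

[7; 1, 1, 14, 8, 5, 2]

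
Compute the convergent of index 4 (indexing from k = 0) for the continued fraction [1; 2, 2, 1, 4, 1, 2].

Using pₖ = aₖpₖ₋₁ + pₖ₋₂, qₖ = aₖqₖ₋₁ + qₖ₋₂ (with p₋₁=1, p₋₂=0, q₋₁=0, q₋₂=1):
  k=0: a=1, p=1, q=1
  k=1: a=2, p=3, q=2
  k=2: a=2, p=7, q=5
  k=3: a=1, p=10, q=7
  k=4: a=4, p=47, q=33

47/33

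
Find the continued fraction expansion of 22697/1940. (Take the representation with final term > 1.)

[11; 1, 2, 3, 19, 10]

22697 = 11*1940 + 1357
1940 = 1*1357 + 583
1357 = 2*583 + 191
583 = 3*191 + 10
191 = 19*10 + 1
10 = 10*1 + 0  (stop)
So 22697/1940 = [11; 1, 2, 3, 19, 10].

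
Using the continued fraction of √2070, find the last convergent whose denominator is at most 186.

√2070 = [45; 2, 90, …] (period length 2).
Convergents:
  p_0/q_0 = 45/1
  p_1/q_1 = 91/2
  p_2/q_2 = 8235/181
  p_3/q_3 = 16561/364
q_2 = 181 ≤ 186 < 364 = q_3, so the answer is 8235/181.

8235/181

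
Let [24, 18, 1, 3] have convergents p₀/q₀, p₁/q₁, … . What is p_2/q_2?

Using pₖ = aₖpₖ₋₁ + pₖ₋₂, qₖ = aₖqₖ₋₁ + qₖ₋₂ (with p₋₁=1, p₋₂=0, q₋₁=0, q₋₂=1):
  k=0: a=24, p=24, q=1
  k=1: a=18, p=433, q=18
  k=2: a=1, p=457, q=19

457/19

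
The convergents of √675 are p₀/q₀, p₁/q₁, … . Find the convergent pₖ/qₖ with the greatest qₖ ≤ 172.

√675 = [25; 1, 50, …] (period length 2).
Convergents:
  p_0/q_0 = 25/1
  p_1/q_1 = 26/1
  p_2/q_2 = 1325/51
  p_3/q_3 = 1351/52
  p_4/q_4 = 68875/2651
q_3 = 52 ≤ 172 < 2651 = q_4, so the answer is 1351/52.

1351/52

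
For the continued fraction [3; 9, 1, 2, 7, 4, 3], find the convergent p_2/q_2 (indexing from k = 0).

Using pₖ = aₖpₖ₋₁ + pₖ₋₂, qₖ = aₖqₖ₋₁ + qₖ₋₂ (with p₋₁=1, p₋₂=0, q₋₁=0, q₋₂=1):
  k=0: a=3, p=3, q=1
  k=1: a=9, p=28, q=9
  k=2: a=1, p=31, q=10

31/10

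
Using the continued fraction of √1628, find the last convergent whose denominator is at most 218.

2663/66

√1628 = [40; 2, 1, 6, 1, 2, 80, …] (period length 6).
Convergents:
  p_0/q_0 = 40/1
  p_1/q_1 = 81/2
  p_2/q_2 = 121/3
  p_3/q_3 = 807/20
  p_4/q_4 = 928/23
  p_5/q_5 = 2663/66
  p_6/q_6 = 213968/5303
q_5 = 66 ≤ 218 < 5303 = q_6, so the answer is 2663/66.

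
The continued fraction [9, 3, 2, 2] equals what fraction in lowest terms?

158/17

Fold from the inside: start with 2/1.
  2 + 1/2 = 5/2
  3 + 2/5 = 17/5
  9 + 5/17 = 158/17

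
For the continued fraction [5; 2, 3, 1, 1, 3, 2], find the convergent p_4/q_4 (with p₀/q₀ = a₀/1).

87/16

Using pₖ = aₖpₖ₋₁ + pₖ₋₂, qₖ = aₖqₖ₋₁ + qₖ₋₂ (with p₋₁=1, p₋₂=0, q₋₁=0, q₋₂=1):
  k=0: a=5, p=5, q=1
  k=1: a=2, p=11, q=2
  k=2: a=3, p=38, q=7
  k=3: a=1, p=49, q=9
  k=4: a=1, p=87, q=16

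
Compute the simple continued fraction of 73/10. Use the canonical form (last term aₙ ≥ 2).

[7; 3, 3]

73 = 7×10 + 3
10 = 3×3 + 1
3 = 3×1 + 0  (stop)
So 73/10 = [7; 3, 3].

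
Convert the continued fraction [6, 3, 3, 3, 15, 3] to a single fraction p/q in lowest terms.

9757/1548

Using pₖ = aₖpₖ₋₁ + pₖ₋₂ and qₖ = aₖqₖ₋₁ + qₖ₋₂:
  k=0: a=6, p=6, q=1
  k=1: a=3, p=19, q=3
  k=2: a=3, p=63, q=10
  k=3: a=3, p=208, q=33
  k=4: a=15, p=3183, q=505
  k=5: a=3, p=9757, q=1548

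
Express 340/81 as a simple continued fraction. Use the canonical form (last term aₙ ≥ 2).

[4; 5, 16]

340 = 4×81 + 16
81 = 5×16 + 1
16 = 16×1 + 0  (stop)
So 340/81 = [4; 5, 16].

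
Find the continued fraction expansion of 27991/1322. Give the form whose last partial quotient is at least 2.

[21; 5, 1, 3, 2, 2, 10]

27991 = 21×1322 + 229
1322 = 5×229 + 177
229 = 1×177 + 52
177 = 3×52 + 21
52 = 2×21 + 10
21 = 2×10 + 1
10 = 10×1 + 0  (stop)
So 27991/1322 = [21; 5, 1, 3, 2, 2, 10].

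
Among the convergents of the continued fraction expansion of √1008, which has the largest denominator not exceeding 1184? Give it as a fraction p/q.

32257/1016

√1008 = [31; 1, 2, 1, 62, …] (period length 4).
Convergents:
  p_0/q_0 = 31/1
  p_1/q_1 = 32/1
  p_2/q_2 = 95/3
  p_3/q_3 = 127/4
  p_4/q_4 = 7969/251
  p_5/q_5 = 8096/255
  p_6/q_6 = 24161/761
  p_7/q_7 = 32257/1016
  p_8/q_8 = 2024095/63753
q_7 = 1016 ≤ 1184 < 63753 = q_8, so the answer is 32257/1016.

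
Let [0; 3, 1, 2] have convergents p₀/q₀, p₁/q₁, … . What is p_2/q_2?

Using pₖ = aₖpₖ₋₁ + pₖ₋₂, qₖ = aₖqₖ₋₁ + qₖ₋₂ (with p₋₁=1, p₋₂=0, q₋₁=0, q₋₂=1):
  k=0: a=0, p=0, q=1
  k=1: a=3, p=1, q=3
  k=2: a=1, p=1, q=4

1/4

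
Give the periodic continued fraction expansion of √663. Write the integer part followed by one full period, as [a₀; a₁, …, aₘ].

a₀ = ⌊√663⌋ = 25.
With m₀=0, d₀=1 and mₖ₊₁ = dₖaₖ − mₖ, dₖ₊₁ = (n − mₖ₊₁²)/dₖ, aₖ₊₁ = ⌊(a₀+mₖ₊₁)/dₖ₊₁⌋:
  k=1: m=25, d=38, a=1
  k=2: m=13, d=13, a=2
  k=3: m=13, d=38, a=1
  k=4: m=25, d=1, a=50
d=1 and a=2a₀=50 at k=4, so the next step gives (m, d) = (25, 38) again — its k=1 value — and the period has length 4.

[25; 1, 2, 1, 50]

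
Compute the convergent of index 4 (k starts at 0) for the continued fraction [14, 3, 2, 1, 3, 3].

Using pₖ = aₖpₖ₋₁ + pₖ₋₂, qₖ = aₖqₖ₋₁ + qₖ₋₂ (with p₋₁=1, p₋₂=0, q₋₁=0, q₋₂=1):
  k=0: a=14, p=14, q=1
  k=1: a=3, p=43, q=3
  k=2: a=2, p=100, q=7
  k=3: a=1, p=143, q=10
  k=4: a=3, p=529, q=37

529/37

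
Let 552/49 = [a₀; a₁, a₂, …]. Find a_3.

3

552 = 11·49 + 13   →  a_0 = 11
49 = 3·13 + 10   →  a_1 = 3
13 = 1·10 + 3   →  a_2 = 1
10 = 3·3 + 1   →  a_3 = 3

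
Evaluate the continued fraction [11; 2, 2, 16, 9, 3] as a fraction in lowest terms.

26351/2311

Using pₖ = aₖpₖ₋₁ + pₖ₋₂ and qₖ = aₖqₖ₋₁ + qₖ₋₂:
  k=0: a=11, p=11, q=1
  k=1: a=2, p=23, q=2
  k=2: a=2, p=57, q=5
  k=3: a=16, p=935, q=82
  k=4: a=9, p=8472, q=743
  k=5: a=3, p=26351, q=2311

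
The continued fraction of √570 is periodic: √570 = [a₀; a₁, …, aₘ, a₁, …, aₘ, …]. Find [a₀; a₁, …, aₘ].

a₀ = ⌊√570⌋ = 23.
With m₀=0, d₀=1 and mₖ₊₁ = dₖaₖ − mₖ, dₖ₊₁ = (n − mₖ₊₁²)/dₖ, aₖ₊₁ = ⌊(a₀+mₖ₊₁)/dₖ₊₁⌋:
  k=1: m=23, d=41, a=1
  k=2: m=18, d=6, a=6
  k=3: m=18, d=41, a=1
  k=4: m=23, d=1, a=46
d=1 and a=2a₀=46 at k=4, so the next step gives (m, d) = (23, 41) again — its k=1 value — and the period has length 4.

[23; 1, 6, 1, 46]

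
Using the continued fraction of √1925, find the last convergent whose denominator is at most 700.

√1925 = [43; 1, 6, 1, 86, …] (period length 4).
Convergents:
  p_0/q_0 = 43/1
  p_1/q_1 = 44/1
  p_2/q_2 = 307/7
  p_3/q_3 = 351/8
  p_4/q_4 = 30493/695
  p_5/q_5 = 30844/703
q_4 = 695 ≤ 700 < 703 = q_5, so the answer is 30493/695.

30493/695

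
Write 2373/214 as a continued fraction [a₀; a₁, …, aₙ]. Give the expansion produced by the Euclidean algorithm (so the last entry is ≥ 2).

2373 = 11·214 + 19
214 = 11·19 + 5
19 = 3·5 + 4
5 = 1·4 + 1
4 = 4·1 + 0  (stop)
So 2373/214 = [11; 11, 3, 1, 4].

[11; 11, 3, 1, 4]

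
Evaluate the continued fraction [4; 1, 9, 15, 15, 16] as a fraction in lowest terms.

Using pₖ = aₖpₖ₋₁ + pₖ₋₂ and qₖ = aₖqₖ₋₁ + qₖ₋₂:
  k=0: a=4, p=4, q=1
  k=1: a=1, p=5, q=1
  k=2: a=9, p=49, q=10
  k=3: a=15, p=740, q=151
  k=4: a=15, p=11149, q=2275
  k=5: a=16, p=179124, q=36551

179124/36551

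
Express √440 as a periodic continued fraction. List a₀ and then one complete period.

a₀ = ⌊√440⌋ = 20.
With m₀=0, d₀=1 and mₖ₊₁ = dₖaₖ − mₖ, dₖ₊₁ = (n − mₖ₊₁²)/dₖ, aₖ₊₁ = ⌊(a₀+mₖ₊₁)/dₖ₊₁⌋:
  k=1: m=20, d=40, a=1
  k=2: m=20, d=1, a=40
d=1 and a=2a₀=40 at k=2, so the next step gives (m, d) = (20, 40) again — its k=1 value — and the period has length 2.

[20; 1, 40]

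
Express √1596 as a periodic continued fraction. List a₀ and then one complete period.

a₀ = ⌊√1596⌋ = 39.

[39; 1, 18, 1, 78]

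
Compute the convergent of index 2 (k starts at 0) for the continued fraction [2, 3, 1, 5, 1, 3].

9/4

Using pₖ = aₖpₖ₋₁ + pₖ₋₂, qₖ = aₖqₖ₋₁ + qₖ₋₂ (with p₋₁=1, p₋₂=0, q₋₁=0, q₋₂=1):
  k=0: a=2, p=2, q=1
  k=1: a=3, p=7, q=3
  k=2: a=1, p=9, q=4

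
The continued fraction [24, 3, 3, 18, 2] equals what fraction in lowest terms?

Fold from the inside: start with 2/1.
  18 + 1/2 = 37/2
  3 + 2/37 = 113/37
  3 + 37/113 = 376/113
  24 + 113/376 = 9137/376

9137/376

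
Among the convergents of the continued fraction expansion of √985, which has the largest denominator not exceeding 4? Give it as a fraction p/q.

94/3

√985 = [31; 2, 1, 1, 2, 62, …] (period length 5).
Convergents:
  p_0/q_0 = 31/1
  p_1/q_1 = 63/2
  p_2/q_2 = 94/3
  p_3/q_3 = 157/5
q_2 = 3 ≤ 4 < 5 = q_3, so the answer is 94/3.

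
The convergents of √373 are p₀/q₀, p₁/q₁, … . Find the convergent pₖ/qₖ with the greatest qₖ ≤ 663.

√373 = [19; 3, 5, 5, 3, 38, …] (period length 5).
Convergents:
  p_0/q_0 = 19/1
  p_1/q_1 = 58/3
  p_2/q_2 = 309/16
  p_3/q_3 = 1603/83
  p_4/q_4 = 5118/265
  p_5/q_5 = 196087/10153
q_4 = 265 ≤ 663 < 10153 = q_5, so the answer is 5118/265.

5118/265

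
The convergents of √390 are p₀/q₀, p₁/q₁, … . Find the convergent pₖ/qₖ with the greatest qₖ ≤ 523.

√390 = [19; 1, 2, 1, 38, …] (period length 4).
Convergents:
  p_0/q_0 = 19/1
  p_1/q_1 = 20/1
  p_2/q_2 = 59/3
  p_3/q_3 = 79/4
  p_4/q_4 = 3061/155
  p_5/q_5 = 3140/159
  p_6/q_6 = 9341/473
  p_7/q_7 = 12481/632
q_6 = 473 ≤ 523 < 632 = q_7, so the answer is 9341/473.

9341/473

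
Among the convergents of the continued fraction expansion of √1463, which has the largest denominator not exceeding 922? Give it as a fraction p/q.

11666/305

√1463 = [38; 4, 76, …] (period length 2).
Convergents:
  p_0/q_0 = 38/1
  p_1/q_1 = 153/4
  p_2/q_2 = 11666/305
  p_3/q_3 = 46817/1224
q_2 = 305 ≤ 922 < 1224 = q_3, so the answer is 11666/305.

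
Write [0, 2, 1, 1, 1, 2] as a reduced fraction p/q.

Fold from the inside: start with 2/1.
  1 + 1/2 = 3/2
  1 + 2/3 = 5/3
  1 + 3/5 = 8/5
  2 + 5/8 = 21/8
  0 + 8/21 = 8/21

8/21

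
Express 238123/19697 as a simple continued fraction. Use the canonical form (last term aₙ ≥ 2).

[12; 11, 5, 18, 3, 6]

238123 = 12×19697 + 1759
19697 = 11×1759 + 348
1759 = 5×348 + 19
348 = 18×19 + 6
19 = 3×6 + 1
6 = 6×1 + 0  (stop)
So 238123/19697 = [12; 11, 5, 18, 3, 6].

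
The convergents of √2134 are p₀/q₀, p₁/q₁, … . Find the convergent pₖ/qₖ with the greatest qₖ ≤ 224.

√2134 = [46; 5, 8, 5, 92, …] (period length 4).
Convergents:
  p_0/q_0 = 46/1
  p_1/q_1 = 231/5
  p_2/q_2 = 1894/41
  p_3/q_3 = 9701/210
  p_4/q_4 = 894386/19361
q_3 = 210 ≤ 224 < 19361 = q_4, so the answer is 9701/210.

9701/210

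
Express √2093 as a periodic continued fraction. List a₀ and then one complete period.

[45; 1, 2, 1, 90]

a₀ = ⌊√2093⌋ = 45.
With m₀=0, d₀=1 and mₖ₊₁ = dₖaₖ − mₖ, dₖ₊₁ = (n − mₖ₊₁²)/dₖ, aₖ₊₁ = ⌊(a₀+mₖ₊₁)/dₖ₊₁⌋:
  k=1: m=45, d=68, a=1
  k=2: m=23, d=23, a=2
  k=3: m=23, d=68, a=1
  k=4: m=45, d=1, a=90
d=1 and a=2a₀=90 at k=4, so the next step gives (m, d) = (45, 68) again — its k=1 value — and the period has length 4.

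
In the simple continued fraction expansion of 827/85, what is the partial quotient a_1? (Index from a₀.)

827 = 9·85 + 62   →  a_0 = 9
85 = 1·62 + 23   →  a_1 = 1

1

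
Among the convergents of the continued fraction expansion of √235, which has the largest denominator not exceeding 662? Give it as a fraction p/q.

4231/276

√235 = [15; 3, 30, …] (period length 2).
Convergents:
  p_0/q_0 = 15/1
  p_1/q_1 = 46/3
  p_2/q_2 = 1395/91
  p_3/q_3 = 4231/276
  p_4/q_4 = 128325/8371
q_3 = 276 ≤ 662 < 8371 = q_4, so the answer is 4231/276.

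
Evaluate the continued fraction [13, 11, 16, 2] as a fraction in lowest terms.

4778/365

Fold from the inside: start with 2/1.
  16 + 1/2 = 33/2
  11 + 2/33 = 365/33
  13 + 33/365 = 4778/365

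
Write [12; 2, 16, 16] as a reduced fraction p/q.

Fold from the inside: start with 16/1.
  16 + 1/16 = 257/16
  2 + 16/257 = 530/257
  12 + 257/530 = 6617/530

6617/530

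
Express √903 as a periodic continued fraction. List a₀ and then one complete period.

[30; 20, 60]

a₀ = ⌊√903⌋ = 30.
With m₀=0, d₀=1 and mₖ₊₁ = dₖaₖ − mₖ, dₖ₊₁ = (n − mₖ₊₁²)/dₖ, aₖ₊₁ = ⌊(a₀+mₖ₊₁)/dₖ₊₁⌋:
  k=1: m=30, d=3, a=20
  k=2: m=30, d=1, a=60
d=1 and a=2a₀=60 at k=2, so the next step gives (m, d) = (30, 3) again — its k=1 value — and the period has length 2.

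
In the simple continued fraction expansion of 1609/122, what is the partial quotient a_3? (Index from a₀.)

3

1609 = 13·122 + 23   →  a_0 = 13
122 = 5·23 + 7   →  a_1 = 5
23 = 3·7 + 2   →  a_2 = 3
7 = 3·2 + 1   →  a_3 = 3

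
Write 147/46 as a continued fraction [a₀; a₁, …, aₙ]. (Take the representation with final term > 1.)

[3; 5, 9]

147 = 3·46 + 9
46 = 5·9 + 1
9 = 9·1 + 0  (stop)
So 147/46 = [3; 5, 9].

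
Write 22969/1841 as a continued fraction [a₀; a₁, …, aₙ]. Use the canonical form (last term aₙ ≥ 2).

22969 = 12×1841 + 877
1841 = 2×877 + 87
877 = 10×87 + 7
87 = 12×7 + 3
7 = 2×3 + 1
3 = 3×1 + 0  (stop)
So 22969/1841 = [12; 2, 10, 12, 2, 3].

[12; 2, 10, 12, 2, 3]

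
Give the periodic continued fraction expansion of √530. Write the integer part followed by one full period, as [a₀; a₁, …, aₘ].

a₀ = ⌊√530⌋ = 23.
With m₀=0, d₀=1 and mₖ₊₁ = dₖaₖ − mₖ, dₖ₊₁ = (n − mₖ₊₁²)/dₖ, aₖ₊₁ = ⌊(a₀+mₖ₊₁)/dₖ₊₁⌋:
  k=1: m=23, d=1, a=46
d=1 and a=2a₀=46 at k=1, so the next step gives (m, d) = (23, 1) again — its k=1 value — and the period has length 1.

[23; 46]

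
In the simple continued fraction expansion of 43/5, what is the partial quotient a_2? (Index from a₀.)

1

43 = 8·5 + 3   →  a_0 = 8
5 = 1·3 + 2   →  a_1 = 1
3 = 1·2 + 1   →  a_2 = 1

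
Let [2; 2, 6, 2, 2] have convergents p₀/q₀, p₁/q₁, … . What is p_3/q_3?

69/28

Using pₖ = aₖpₖ₋₁ + pₖ₋₂, qₖ = aₖqₖ₋₁ + qₖ₋₂ (with p₋₁=1, p₋₂=0, q₋₁=0, q₋₂=1):
  k=0: a=2, p=2, q=1
  k=1: a=2, p=5, q=2
  k=2: a=6, p=32, q=13
  k=3: a=2, p=69, q=28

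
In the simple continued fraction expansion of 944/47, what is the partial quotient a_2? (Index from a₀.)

1

944 = 20·47 + 4   →  a_0 = 20
47 = 11·4 + 3   →  a_1 = 11
4 = 1·3 + 1   →  a_2 = 1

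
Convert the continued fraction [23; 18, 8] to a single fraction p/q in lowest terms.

Using pₖ = aₖpₖ₋₁ + pₖ₋₂ and qₖ = aₖqₖ₋₁ + qₖ₋₂:
  k=0: a=23, p=23, q=1
  k=1: a=18, p=415, q=18
  k=2: a=8, p=3343, q=145

3343/145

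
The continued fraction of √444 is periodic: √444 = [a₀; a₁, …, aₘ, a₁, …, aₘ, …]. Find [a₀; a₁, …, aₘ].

a₀ = ⌊√444⌋ = 21.

[21; 14, 42]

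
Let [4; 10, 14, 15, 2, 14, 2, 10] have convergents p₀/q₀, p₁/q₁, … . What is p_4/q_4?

Using pₖ = aₖpₖ₋₁ + pₖ₋₂, qₖ = aₖqₖ₋₁ + qₖ₋₂ (with p₋₁=1, p₋₂=0, q₋₁=0, q₋₂=1):
  k=0: a=4, p=4, q=1
  k=1: a=10, p=41, q=10
  k=2: a=14, p=578, q=141
  k=3: a=15, p=8711, q=2125
  k=4: a=2, p=18000, q=4391

18000/4391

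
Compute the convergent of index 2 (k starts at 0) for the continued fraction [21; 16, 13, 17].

Using pₖ = aₖpₖ₋₁ + pₖ₋₂, qₖ = aₖqₖ₋₁ + qₖ₋₂ (with p₋₁=1, p₋₂=0, q₋₁=0, q₋₂=1):
  k=0: a=21, p=21, q=1
  k=1: a=16, p=337, q=16
  k=2: a=13, p=4402, q=209

4402/209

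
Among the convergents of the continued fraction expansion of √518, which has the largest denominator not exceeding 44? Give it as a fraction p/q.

√518 = [22; 1, 3, 6, 3, 1, 44, …] (period length 6).
Convergents:
  p_0/q_0 = 22/1
  p_1/q_1 = 23/1
  p_2/q_2 = 91/4
  p_3/q_3 = 569/25
  p_4/q_4 = 1798/79
q_3 = 25 ≤ 44 < 79 = q_4, so the answer is 569/25.

569/25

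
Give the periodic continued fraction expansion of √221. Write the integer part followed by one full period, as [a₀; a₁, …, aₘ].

a₀ = ⌊√221⌋ = 14.
With m₀=0, d₀=1 and mₖ₊₁ = dₖaₖ − mₖ, dₖ₊₁ = (n − mₖ₊₁²)/dₖ, aₖ₊₁ = ⌊(a₀+mₖ₊₁)/dₖ₊₁⌋:
  k=1: m=14, d=25, a=1
  k=2: m=11, d=4, a=6
  k=3: m=13, d=13, a=2
  k=4: m=13, d=4, a=6
  k=5: m=11, d=25, a=1
  k=6: m=14, d=1, a=28
d=1 and a=2a₀=28 at k=6, so the next step gives (m, d) = (14, 25) again — its k=1 value — and the period has length 6.

[14; 1, 6, 2, 6, 1, 28]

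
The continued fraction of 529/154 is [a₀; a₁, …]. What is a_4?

1

529 = 3·154 + 67   →  a_0 = 3
154 = 2·67 + 20   →  a_1 = 2
67 = 3·20 + 7   →  a_2 = 3
20 = 2·7 + 6   →  a_3 = 2
7 = 1·6 + 1   →  a_4 = 1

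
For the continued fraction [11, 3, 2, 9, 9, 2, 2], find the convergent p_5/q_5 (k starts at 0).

14313/1268

Using pₖ = aₖpₖ₋₁ + pₖ₋₂, qₖ = aₖqₖ₋₁ + qₖ₋₂ (with p₋₁=1, p₋₂=0, q₋₁=0, q₋₂=1):
  k=0: a=11, p=11, q=1
  k=1: a=3, p=34, q=3
  k=2: a=2, p=79, q=7
  k=3: a=9, p=745, q=66
  k=4: a=9, p=6784, q=601
  k=5: a=2, p=14313, q=1268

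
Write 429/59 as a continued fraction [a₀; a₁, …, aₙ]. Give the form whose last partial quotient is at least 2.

429 = 7·59 + 16
59 = 3·16 + 11
16 = 1·11 + 5
11 = 2·5 + 1
5 = 5·1 + 0  (stop)
So 429/59 = [7; 3, 1, 2, 5].

[7; 3, 1, 2, 5]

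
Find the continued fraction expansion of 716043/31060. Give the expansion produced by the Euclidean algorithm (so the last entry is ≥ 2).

[23; 18, 1, 2, 10, 3, 17]

716043 = 23·31060 + 1663
31060 = 18·1663 + 1126
1663 = 1·1126 + 537
1126 = 2·537 + 52
537 = 10·52 + 17
52 = 3·17 + 1
17 = 17·1 + 0  (stop)
So 716043/31060 = [23; 18, 1, 2, 10, 3, 17].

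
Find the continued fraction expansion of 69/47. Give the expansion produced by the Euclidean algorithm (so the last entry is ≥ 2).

[1; 2, 7, 3]

69 = 1×47 + 22
47 = 2×22 + 3
22 = 7×3 + 1
3 = 3×1 + 0  (stop)
So 69/47 = [1; 2, 7, 3].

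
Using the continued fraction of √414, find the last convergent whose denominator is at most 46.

√414 = [20; 2, 1, 7, 2, 7, 1, 2, 40, …] (period length 8).
Convergents:
  p_0/q_0 = 20/1
  p_1/q_1 = 41/2
  p_2/q_2 = 61/3
  p_3/q_3 = 468/23
  p_4/q_4 = 997/49
q_3 = 23 ≤ 46 < 49 = q_4, so the answer is 468/23.

468/23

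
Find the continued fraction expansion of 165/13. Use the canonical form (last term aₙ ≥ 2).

165 = 12×13 + 9
13 = 1×9 + 4
9 = 2×4 + 1
4 = 4×1 + 0  (stop)
So 165/13 = [12; 1, 2, 4].

[12; 1, 2, 4]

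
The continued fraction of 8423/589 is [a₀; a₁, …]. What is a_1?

8423 = 14·589 + 177   →  a_0 = 14
589 = 3·177 + 58   →  a_1 = 3

3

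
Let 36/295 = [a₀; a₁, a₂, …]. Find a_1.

8

36 = 0·295 + 36   →  a_0 = 0
295 = 8·36 + 7   →  a_1 = 8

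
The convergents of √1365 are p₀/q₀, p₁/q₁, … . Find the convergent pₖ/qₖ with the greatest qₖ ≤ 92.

1367/37

√1365 = [36; 1, 17, 2, 17, 1, 72, …] (period length 6).
Convergents:
  p_0/q_0 = 36/1
  p_1/q_1 = 37/1
  p_2/q_2 = 665/18
  p_3/q_3 = 1367/37
  p_4/q_4 = 23904/647
q_3 = 37 ≤ 92 < 647 = q_4, so the answer is 1367/37.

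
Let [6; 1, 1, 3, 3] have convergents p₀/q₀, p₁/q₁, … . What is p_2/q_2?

13/2

Using pₖ = aₖpₖ₋₁ + pₖ₋₂, qₖ = aₖqₖ₋₁ + qₖ₋₂ (with p₋₁=1, p₋₂=0, q₋₁=0, q₋₂=1):
  k=0: a=6, p=6, q=1
  k=1: a=1, p=7, q=1
  k=2: a=1, p=13, q=2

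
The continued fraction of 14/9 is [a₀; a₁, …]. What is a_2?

1

14 = 1·9 + 5   →  a_0 = 1
9 = 1·5 + 4   →  a_1 = 1
5 = 1·4 + 1   →  a_2 = 1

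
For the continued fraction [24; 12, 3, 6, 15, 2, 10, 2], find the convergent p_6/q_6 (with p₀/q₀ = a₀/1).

1850086/76827

Using pₖ = aₖpₖ₋₁ + pₖ₋₂, qₖ = aₖqₖ₋₁ + qₖ₋₂ (with p₋₁=1, p₋₂=0, q₋₁=0, q₋₂=1):
  k=0: a=24, p=24, q=1
  k=1: a=12, p=289, q=12
  k=2: a=3, p=891, q=37
  k=3: a=6, p=5635, q=234
  k=4: a=15, p=85416, q=3547
  k=5: a=2, p=176467, q=7328
  k=6: a=10, p=1850086, q=76827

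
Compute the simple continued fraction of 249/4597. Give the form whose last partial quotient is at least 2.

[0; 18, 2, 6, 19]

249 = 0*4597 + 249
4597 = 18*249 + 115
249 = 2*115 + 19
115 = 6*19 + 1
19 = 19*1 + 0  (stop)
So 249/4597 = [0; 18, 2, 6, 19].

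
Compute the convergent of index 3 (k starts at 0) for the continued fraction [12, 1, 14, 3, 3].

595/46

Using pₖ = aₖpₖ₋₁ + pₖ₋₂, qₖ = aₖqₖ₋₁ + qₖ₋₂ (with p₋₁=1, p₋₂=0, q₋₁=0, q₋₂=1):
  k=0: a=12, p=12, q=1
  k=1: a=1, p=13, q=1
  k=2: a=14, p=194, q=15
  k=3: a=3, p=595, q=46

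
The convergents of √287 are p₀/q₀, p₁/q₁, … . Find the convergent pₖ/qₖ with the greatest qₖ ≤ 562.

9487/560

√287 = [16; 1, 15, 1, 32, …] (period length 4).
Convergents:
  p_0/q_0 = 16/1
  p_1/q_1 = 17/1
  p_2/q_2 = 271/16
  p_3/q_3 = 288/17
  p_4/q_4 = 9487/560
  p_5/q_5 = 9775/577
q_4 = 560 ≤ 562 < 577 = q_5, so the answer is 9487/560.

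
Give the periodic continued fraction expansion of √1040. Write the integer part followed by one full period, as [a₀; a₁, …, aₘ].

[32; 4, 64]

a₀ = ⌊√1040⌋ = 32.
With m₀=0, d₀=1 and mₖ₊₁ = dₖaₖ − mₖ, dₖ₊₁ = (n − mₖ₊₁²)/dₖ, aₖ₊₁ = ⌊(a₀+mₖ₊₁)/dₖ₊₁⌋:
  k=1: m=32, d=16, a=4
  k=2: m=32, d=1, a=64
d=1 and a=2a₀=64 at k=2, so the next step gives (m, d) = (32, 16) again — its k=1 value — and the period has length 2.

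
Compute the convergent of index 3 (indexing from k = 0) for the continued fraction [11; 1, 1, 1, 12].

35/3

Using pₖ = aₖpₖ₋₁ + pₖ₋₂, qₖ = aₖqₖ₋₁ + qₖ₋₂ (with p₋₁=1, p₋₂=0, q₋₁=0, q₋₂=1):
  k=0: a=11, p=11, q=1
  k=1: a=1, p=12, q=1
  k=2: a=1, p=23, q=2
  k=3: a=1, p=35, q=3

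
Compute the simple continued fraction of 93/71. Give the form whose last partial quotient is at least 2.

93 = 1·71 + 22
71 = 3·22 + 5
22 = 4·5 + 2
5 = 2·2 + 1
2 = 2·1 + 0  (stop)
So 93/71 = [1; 3, 4, 2, 2].

[1; 3, 4, 2, 2]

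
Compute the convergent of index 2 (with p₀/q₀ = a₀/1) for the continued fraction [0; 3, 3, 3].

Using pₖ = aₖpₖ₋₁ + pₖ₋₂, qₖ = aₖqₖ₋₁ + qₖ₋₂ (with p₋₁=1, p₋₂=0, q₋₁=0, q₋₂=1):
  k=0: a=0, p=0, q=1
  k=1: a=3, p=1, q=3
  k=2: a=3, p=3, q=10

3/10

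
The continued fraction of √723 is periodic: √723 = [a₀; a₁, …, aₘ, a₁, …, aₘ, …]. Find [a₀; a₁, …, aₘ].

a₀ = ⌊√723⌋ = 26.
With m₀=0, d₀=1 and mₖ₊₁ = dₖaₖ − mₖ, dₖ₊₁ = (n − mₖ₊₁²)/dₖ, aₖ₊₁ = ⌊(a₀+mₖ₊₁)/dₖ₊₁⌋:
  k=1: m=26, d=47, a=1
  k=2: m=21, d=6, a=7
  k=3: m=21, d=47, a=1
  k=4: m=26, d=1, a=52
d=1 and a=2a₀=52 at k=4, so the next step gives (m, d) = (26, 47) again — its k=1 value — and the period has length 4.

[26; 1, 7, 1, 52]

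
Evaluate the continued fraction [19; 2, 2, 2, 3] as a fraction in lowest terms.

796/41

Fold from the inside: start with 3/1.
  2 + 1/3 = 7/3
  2 + 3/7 = 17/7
  2 + 7/17 = 41/17
  19 + 17/41 = 796/41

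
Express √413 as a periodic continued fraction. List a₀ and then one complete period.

a₀ = ⌊√413⌋ = 20.

[20; 3, 9, 1, 4, 1, 9, 3, 40]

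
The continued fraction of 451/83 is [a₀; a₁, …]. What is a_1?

2

451 = 5·83 + 36   →  a_0 = 5
83 = 2·36 + 11   →  a_1 = 2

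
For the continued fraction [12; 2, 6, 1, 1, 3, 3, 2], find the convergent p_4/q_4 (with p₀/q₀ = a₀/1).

Using pₖ = aₖpₖ₋₁ + pₖ₋₂, qₖ = aₖqₖ₋₁ + qₖ₋₂ (with p₋₁=1, p₋₂=0, q₋₁=0, q₋₂=1):
  k=0: a=12, p=12, q=1
  k=1: a=2, p=25, q=2
  k=2: a=6, p=162, q=13
  k=3: a=1, p=187, q=15
  k=4: a=1, p=349, q=28

349/28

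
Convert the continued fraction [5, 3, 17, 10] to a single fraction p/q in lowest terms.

Fold from the inside: start with 10/1.
  17 + 1/10 = 171/10
  3 + 10/171 = 523/171
  5 + 171/523 = 2786/523

2786/523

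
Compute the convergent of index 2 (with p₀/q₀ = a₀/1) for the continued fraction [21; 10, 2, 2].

Using pₖ = aₖpₖ₋₁ + pₖ₋₂, qₖ = aₖqₖ₋₁ + qₖ₋₂ (with p₋₁=1, p₋₂=0, q₋₁=0, q₋₂=1):
  k=0: a=21, p=21, q=1
  k=1: a=10, p=211, q=10
  k=2: a=2, p=443, q=21

443/21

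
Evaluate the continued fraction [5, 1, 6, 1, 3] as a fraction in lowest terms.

182/31

Fold from the inside: start with 3/1.
  1 + 1/3 = 4/3
  6 + 3/4 = 27/4
  1 + 4/27 = 31/27
  5 + 27/31 = 182/31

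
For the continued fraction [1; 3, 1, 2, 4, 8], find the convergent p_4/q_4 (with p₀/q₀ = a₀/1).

61/48

Using pₖ = aₖpₖ₋₁ + pₖ₋₂, qₖ = aₖqₖ₋₁ + qₖ₋₂ (with p₋₁=1, p₋₂=0, q₋₁=0, q₋₂=1):
  k=0: a=1, p=1, q=1
  k=1: a=3, p=4, q=3
  k=2: a=1, p=5, q=4
  k=3: a=2, p=14, q=11
  k=4: a=4, p=61, q=48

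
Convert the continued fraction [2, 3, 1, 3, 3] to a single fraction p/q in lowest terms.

111/49

Fold from the inside: start with 3/1.
  3 + 1/3 = 10/3
  1 + 3/10 = 13/10
  3 + 10/13 = 49/13
  2 + 13/49 = 111/49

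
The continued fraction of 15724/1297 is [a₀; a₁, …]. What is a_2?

9

15724 = 12·1297 + 160   →  a_0 = 12
1297 = 8·160 + 17   →  a_1 = 8
160 = 9·17 + 7   →  a_2 = 9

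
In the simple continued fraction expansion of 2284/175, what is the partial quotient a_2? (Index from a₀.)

2

2284 = 13·175 + 9   →  a_0 = 13
175 = 19·9 + 4   →  a_1 = 19
9 = 2·4 + 1   →  a_2 = 2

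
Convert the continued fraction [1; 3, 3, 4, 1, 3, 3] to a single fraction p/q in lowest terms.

858/659

Using pₖ = aₖpₖ₋₁ + pₖ₋₂ and qₖ = aₖqₖ₋₁ + qₖ₋₂:
  k=0: a=1, p=1, q=1
  k=1: a=3, p=4, q=3
  k=2: a=3, p=13, q=10
  k=3: a=4, p=56, q=43
  k=4: a=1, p=69, q=53
  k=5: a=3, p=263, q=202
  k=6: a=3, p=858, q=659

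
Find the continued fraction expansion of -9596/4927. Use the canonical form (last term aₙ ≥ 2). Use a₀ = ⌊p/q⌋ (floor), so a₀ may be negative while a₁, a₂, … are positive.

[-2; 19, 10, 3, 8]

-9596 = -2*4927 + 258
4927 = 19*258 + 25
258 = 10*25 + 8
25 = 3*8 + 1
8 = 8*1 + 0  (stop)
So -9596/4927 = [-2; 19, 10, 3, 8].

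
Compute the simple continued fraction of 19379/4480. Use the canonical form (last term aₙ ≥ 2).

[4; 3, 14, 6, 17]

19379 = 4×4480 + 1459
4480 = 3×1459 + 103
1459 = 14×103 + 17
103 = 6×17 + 1
17 = 17×1 + 0  (stop)
So 19379/4480 = [4; 3, 14, 6, 17].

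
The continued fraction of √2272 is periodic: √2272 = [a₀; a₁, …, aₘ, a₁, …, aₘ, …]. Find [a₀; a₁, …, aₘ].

a₀ = ⌊√2272⌋ = 47.
With m₀=0, d₀=1 and mₖ₊₁ = dₖaₖ − mₖ, dₖ₊₁ = (n − mₖ₊₁²)/dₖ, aₖ₊₁ = ⌊(a₀+mₖ₊₁)/dₖ₊₁⌋:
  k=1: m=47, d=63, a=1
  k=2: m=16, d=32, a=1
  k=3: m=16, d=63, a=1
  k=4: m=47, d=1, a=94
d=1 and a=2a₀=94 at k=4, so the next step gives (m, d) = (47, 63) again — its k=1 value — and the period has length 4.

[47; 1, 1, 1, 94]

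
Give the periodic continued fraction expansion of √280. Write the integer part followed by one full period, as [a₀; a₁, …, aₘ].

[16; 1, 2, 1, 2, 1, 32]

a₀ = ⌊√280⌋ = 16.
With m₀=0, d₀=1 and mₖ₊₁ = dₖaₖ − mₖ, dₖ₊₁ = (n − mₖ₊₁²)/dₖ, aₖ₊₁ = ⌊(a₀+mₖ₊₁)/dₖ₊₁⌋:
  k=1: m=16, d=24, a=1
  k=2: m=8, d=9, a=2
  k=3: m=10, d=20, a=1
  k=4: m=10, d=9, a=2
  k=5: m=8, d=24, a=1
  k=6: m=16, d=1, a=32
d=1 and a=2a₀=32 at k=6, so the next step gives (m, d) = (16, 24) again — its k=1 value — and the period has length 6.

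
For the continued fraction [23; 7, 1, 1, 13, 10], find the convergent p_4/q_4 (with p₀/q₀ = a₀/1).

4696/203

Using pₖ = aₖpₖ₋₁ + pₖ₋₂, qₖ = aₖqₖ₋₁ + qₖ₋₂ (with p₋₁=1, p₋₂=0, q₋₁=0, q₋₂=1):
  k=0: a=23, p=23, q=1
  k=1: a=7, p=162, q=7
  k=2: a=1, p=185, q=8
  k=3: a=1, p=347, q=15
  k=4: a=13, p=4696, q=203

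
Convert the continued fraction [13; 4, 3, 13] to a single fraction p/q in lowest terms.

Fold from the inside: start with 13/1.
  3 + 1/13 = 40/13
  4 + 13/40 = 173/40
  13 + 40/173 = 2289/173

2289/173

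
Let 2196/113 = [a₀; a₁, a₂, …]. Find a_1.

2196 = 19·113 + 49   →  a_0 = 19
113 = 2·49 + 15   →  a_1 = 2

2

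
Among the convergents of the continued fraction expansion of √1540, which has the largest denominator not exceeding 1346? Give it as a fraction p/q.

√1540 = [39; 4, 8, 2, 8, 4, 78, …] (period length 6).
Convergents:
  p_0/q_0 = 39/1
  p_1/q_1 = 157/4
  p_2/q_2 = 1295/33
  p_3/q_3 = 2747/70
  p_4/q_4 = 23271/593
  p_5/q_5 = 95831/2442
q_4 = 593 ≤ 1346 < 2442 = q_5, so the answer is 23271/593.

23271/593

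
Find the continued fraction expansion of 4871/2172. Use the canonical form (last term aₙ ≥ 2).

4871 = 2·2172 + 527
2172 = 4·527 + 64
527 = 8·64 + 15
64 = 4·15 + 4
15 = 3·4 + 3
4 = 1·3 + 1
3 = 3·1 + 0  (stop)
So 4871/2172 = [2; 4, 8, 4, 3, 1, 3].

[2; 4, 8, 4, 3, 1, 3]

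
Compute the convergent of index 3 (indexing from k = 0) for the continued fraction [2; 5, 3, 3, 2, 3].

Using pₖ = aₖpₖ₋₁ + pₖ₋₂, qₖ = aₖqₖ₋₁ + qₖ₋₂ (with p₋₁=1, p₋₂=0, q₋₁=0, q₋₂=1):
  k=0: a=2, p=2, q=1
  k=1: a=5, p=11, q=5
  k=2: a=3, p=35, q=16
  k=3: a=3, p=116, q=53

116/53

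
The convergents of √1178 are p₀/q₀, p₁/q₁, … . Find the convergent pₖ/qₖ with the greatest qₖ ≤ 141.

√1178 = [34; 3, 9, 2, 9, 3, 68, …] (period length 6).
Convergents:
  p_0/q_0 = 34/1
  p_1/q_1 = 103/3
  p_2/q_2 = 961/28
  p_3/q_3 = 2025/59
  p_4/q_4 = 19186/559
q_3 = 59 ≤ 141 < 559 = q_4, so the answer is 2025/59.

2025/59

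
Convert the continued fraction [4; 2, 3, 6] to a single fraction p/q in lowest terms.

195/44

Using pₖ = aₖpₖ₋₁ + pₖ₋₂ and qₖ = aₖqₖ₋₁ + qₖ₋₂:
  k=0: a=4, p=4, q=1
  k=1: a=2, p=9, q=2
  k=2: a=3, p=31, q=7
  k=3: a=6, p=195, q=44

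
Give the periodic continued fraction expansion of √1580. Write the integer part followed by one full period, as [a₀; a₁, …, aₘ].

a₀ = ⌊√1580⌋ = 39.
With m₀=0, d₀=1 and mₖ₊₁ = dₖaₖ − mₖ, dₖ₊₁ = (n − mₖ₊₁²)/dₖ, aₖ₊₁ = ⌊(a₀+mₖ₊₁)/dₖ₊₁⌋:
  k=1: m=39, d=59, a=1
  k=2: m=20, d=20, a=2
  k=3: m=20, d=59, a=1
  k=4: m=39, d=1, a=78
d=1 and a=2a₀=78 at k=4, so the next step gives (m, d) = (39, 59) again — its k=1 value — and the period has length 4.

[39; 1, 2, 1, 78]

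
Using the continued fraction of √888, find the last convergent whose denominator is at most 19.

√888 = [29; 1, 3, 1, 58, …] (period length 4).
Convergents:
  p_0/q_0 = 29/1
  p_1/q_1 = 30/1
  p_2/q_2 = 119/4
  p_3/q_3 = 149/5
  p_4/q_4 = 8761/294
q_3 = 5 ≤ 19 < 294 = q_4, so the answer is 149/5.

149/5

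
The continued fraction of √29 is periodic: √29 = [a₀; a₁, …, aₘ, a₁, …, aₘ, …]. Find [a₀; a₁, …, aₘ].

a₀ = ⌊√29⌋ = 5.
With m₀=0, d₀=1 and mₖ₊₁ = dₖaₖ − mₖ, dₖ₊₁ = (n − mₖ₊₁²)/dₖ, aₖ₊₁ = ⌊(a₀+mₖ₊₁)/dₖ₊₁⌋:
  k=1: m=5, d=4, a=2
  k=2: m=3, d=5, a=1
  k=3: m=2, d=5, a=1
  k=4: m=3, d=4, a=2
  k=5: m=5, d=1, a=10
d=1 and a=2a₀=10 at k=5, so the next step gives (m, d) = (5, 4) again — its k=1 value — and the period has length 5.

[5; 2, 1, 1, 2, 10]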